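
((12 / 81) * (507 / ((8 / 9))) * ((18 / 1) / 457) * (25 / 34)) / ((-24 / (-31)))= 392925/124304 = 3.16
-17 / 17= -1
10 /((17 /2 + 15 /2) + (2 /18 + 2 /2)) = 45/77 = 0.58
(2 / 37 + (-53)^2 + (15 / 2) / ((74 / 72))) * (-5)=-14081.76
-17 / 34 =-1/2 = -0.50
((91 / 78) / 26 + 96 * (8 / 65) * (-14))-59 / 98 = -6343471/38220 = -165.97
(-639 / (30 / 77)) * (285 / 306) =-103873/68 = -1527.54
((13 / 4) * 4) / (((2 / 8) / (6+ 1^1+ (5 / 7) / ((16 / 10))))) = 5421/14 = 387.21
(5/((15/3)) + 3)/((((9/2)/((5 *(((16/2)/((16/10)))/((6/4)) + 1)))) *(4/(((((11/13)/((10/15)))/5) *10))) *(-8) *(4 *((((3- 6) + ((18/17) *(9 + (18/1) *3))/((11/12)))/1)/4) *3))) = -10285/1409076 = -0.01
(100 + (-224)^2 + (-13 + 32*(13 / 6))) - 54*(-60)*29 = 432877/3 = 144292.33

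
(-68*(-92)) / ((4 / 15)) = 23460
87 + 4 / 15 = 1309/15 = 87.27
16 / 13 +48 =640/13 = 49.23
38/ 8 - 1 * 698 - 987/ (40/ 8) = -17813/20 = -890.65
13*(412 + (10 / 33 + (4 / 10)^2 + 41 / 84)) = 124009223/23100 = 5368.36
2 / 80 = 1/40 = 0.02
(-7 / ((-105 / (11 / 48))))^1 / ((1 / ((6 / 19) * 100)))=55/114 = 0.48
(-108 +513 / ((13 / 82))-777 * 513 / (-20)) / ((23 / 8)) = 11990106/1495 = 8020.14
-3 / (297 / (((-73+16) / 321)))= 19/10593 = 0.00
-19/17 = -1.12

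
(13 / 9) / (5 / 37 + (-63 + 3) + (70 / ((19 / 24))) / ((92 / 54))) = -210197/1159155 = -0.18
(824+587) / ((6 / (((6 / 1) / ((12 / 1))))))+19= 1639/12 = 136.58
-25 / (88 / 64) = -200/11 = -18.18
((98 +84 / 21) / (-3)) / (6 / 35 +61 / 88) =-104720/2663 = -39.32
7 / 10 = 0.70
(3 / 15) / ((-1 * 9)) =-1/45 = -0.02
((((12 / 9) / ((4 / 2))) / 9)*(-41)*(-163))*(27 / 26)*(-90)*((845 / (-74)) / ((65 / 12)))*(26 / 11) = 93829320/407 = 230538.87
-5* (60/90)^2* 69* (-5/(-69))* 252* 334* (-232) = 216966400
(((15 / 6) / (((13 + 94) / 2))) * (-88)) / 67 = -440/7169 = -0.06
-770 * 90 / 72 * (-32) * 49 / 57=1509200/57 = 26477.19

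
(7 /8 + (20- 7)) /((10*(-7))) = -111/560 = -0.20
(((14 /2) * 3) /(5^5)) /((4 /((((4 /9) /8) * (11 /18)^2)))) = 847/24300000 = 0.00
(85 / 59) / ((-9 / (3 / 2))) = -85/354 = -0.24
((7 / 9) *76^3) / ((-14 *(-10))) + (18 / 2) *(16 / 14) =771448/315 = 2449.04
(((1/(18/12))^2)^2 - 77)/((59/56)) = -348376/4779 = -72.90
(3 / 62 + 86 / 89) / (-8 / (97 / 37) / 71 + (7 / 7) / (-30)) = -578404695/43501153 = -13.30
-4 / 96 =-1/24 = -0.04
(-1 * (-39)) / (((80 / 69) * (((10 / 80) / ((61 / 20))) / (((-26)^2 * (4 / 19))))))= 55483038/475 = 116806.40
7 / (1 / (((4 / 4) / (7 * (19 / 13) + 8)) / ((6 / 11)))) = 1001/1422 = 0.70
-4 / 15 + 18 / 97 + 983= 1430147/1455 = 982.92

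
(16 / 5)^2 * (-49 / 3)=-12544/75 = -167.25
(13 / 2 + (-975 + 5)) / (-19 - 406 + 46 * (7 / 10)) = 9635/3928 = 2.45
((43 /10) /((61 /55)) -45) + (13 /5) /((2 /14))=-13983/610 = -22.92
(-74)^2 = 5476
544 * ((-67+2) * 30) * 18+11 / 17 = -324604789/17 = -19094399.35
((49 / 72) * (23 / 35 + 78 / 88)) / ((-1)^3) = -16639/15840 = -1.05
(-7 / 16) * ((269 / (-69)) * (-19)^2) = 679763/1104 = 615.73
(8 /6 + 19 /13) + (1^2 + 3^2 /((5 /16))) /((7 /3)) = 21248/1365 = 15.57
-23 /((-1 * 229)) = 0.10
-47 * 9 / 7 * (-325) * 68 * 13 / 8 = 30381975/14 = 2170141.07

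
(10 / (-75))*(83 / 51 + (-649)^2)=-42962668/765 = -56160.35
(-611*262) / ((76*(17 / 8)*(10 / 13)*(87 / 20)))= -8324264/28101 = -296.23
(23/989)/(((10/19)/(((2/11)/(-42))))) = -19/99330 = 0.00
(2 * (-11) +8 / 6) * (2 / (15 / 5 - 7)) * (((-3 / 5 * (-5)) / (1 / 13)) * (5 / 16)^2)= 10075/256 = 39.36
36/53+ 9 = 513/53 = 9.68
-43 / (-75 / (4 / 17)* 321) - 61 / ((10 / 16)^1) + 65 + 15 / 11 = -140624998/4502025 = -31.24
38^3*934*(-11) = -563754928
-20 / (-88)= 5/22 = 0.23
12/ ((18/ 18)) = 12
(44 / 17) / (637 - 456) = 44/3077 = 0.01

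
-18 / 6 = -3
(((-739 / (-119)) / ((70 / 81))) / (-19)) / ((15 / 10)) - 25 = -1998328/79135 = -25.25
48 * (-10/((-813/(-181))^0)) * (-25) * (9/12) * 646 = 5814000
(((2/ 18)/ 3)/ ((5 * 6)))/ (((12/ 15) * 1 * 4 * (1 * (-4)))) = -1/10368 = 0.00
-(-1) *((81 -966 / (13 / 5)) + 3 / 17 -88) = -83618/221 = -378.36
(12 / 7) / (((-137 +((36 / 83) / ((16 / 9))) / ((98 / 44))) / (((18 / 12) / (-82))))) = 10458/45652147 = 0.00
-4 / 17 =-0.24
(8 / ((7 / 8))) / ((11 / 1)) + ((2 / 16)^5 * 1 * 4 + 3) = 2416717/630784 = 3.83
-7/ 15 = -0.47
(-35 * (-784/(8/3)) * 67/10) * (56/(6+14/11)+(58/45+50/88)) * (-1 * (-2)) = 434869463/330 = 1317786.25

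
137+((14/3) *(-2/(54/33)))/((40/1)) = 73903/540 = 136.86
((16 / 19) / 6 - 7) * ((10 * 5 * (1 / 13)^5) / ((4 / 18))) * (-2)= 58650/7054567 = 0.01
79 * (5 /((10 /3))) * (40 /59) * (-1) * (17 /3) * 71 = -1907060/59 = -32323.05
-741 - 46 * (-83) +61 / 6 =18523/6 = 3087.17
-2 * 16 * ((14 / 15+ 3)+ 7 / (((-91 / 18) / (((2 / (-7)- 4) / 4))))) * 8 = -1892864/1365 = -1386.71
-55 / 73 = -0.75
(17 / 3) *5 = 85/3 = 28.33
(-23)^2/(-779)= -529/779 = -0.68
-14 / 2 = -7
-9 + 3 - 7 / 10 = -6.70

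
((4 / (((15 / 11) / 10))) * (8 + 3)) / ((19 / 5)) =4840/57 = 84.91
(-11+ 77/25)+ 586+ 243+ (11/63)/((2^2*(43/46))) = 821.13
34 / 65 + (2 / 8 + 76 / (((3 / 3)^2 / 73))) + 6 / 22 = 15870271/2860 = 5549.05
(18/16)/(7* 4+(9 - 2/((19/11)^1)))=57/1816 = 0.03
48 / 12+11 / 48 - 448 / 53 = -10745/2544 = -4.22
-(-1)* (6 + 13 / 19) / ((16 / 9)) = 1143/304 = 3.76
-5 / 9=-0.56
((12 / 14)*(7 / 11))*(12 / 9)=8/11 = 0.73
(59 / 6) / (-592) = -59/3552 = -0.02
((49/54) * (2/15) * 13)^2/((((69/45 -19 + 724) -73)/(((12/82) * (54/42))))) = 8918/12138255 = 0.00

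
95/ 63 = 1.51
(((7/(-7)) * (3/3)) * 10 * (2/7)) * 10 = -200/7 = -28.57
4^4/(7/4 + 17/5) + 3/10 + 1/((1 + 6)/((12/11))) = 3978553/79310 = 50.16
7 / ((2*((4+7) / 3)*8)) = 21/176 = 0.12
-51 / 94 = -0.54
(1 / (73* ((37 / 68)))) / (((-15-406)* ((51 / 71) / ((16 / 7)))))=-4544/23879541 = 0.00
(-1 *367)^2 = 134689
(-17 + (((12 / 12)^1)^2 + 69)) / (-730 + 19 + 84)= -53/627 = -0.08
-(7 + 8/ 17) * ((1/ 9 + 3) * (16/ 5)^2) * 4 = -3641344/3825 = -951.99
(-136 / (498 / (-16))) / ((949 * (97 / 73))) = 1088/313989 = 0.00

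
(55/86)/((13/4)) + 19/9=11611/5031 = 2.31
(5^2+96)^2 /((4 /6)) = 21961.50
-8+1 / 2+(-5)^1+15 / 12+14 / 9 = -349/36 = -9.69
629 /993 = 0.63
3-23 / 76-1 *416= -31411/76 = -413.30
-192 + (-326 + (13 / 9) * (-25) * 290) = -98912/9 = -10990.22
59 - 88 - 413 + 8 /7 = -3086/7 = -440.86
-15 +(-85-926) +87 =-939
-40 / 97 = -0.41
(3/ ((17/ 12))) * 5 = 180/17 = 10.59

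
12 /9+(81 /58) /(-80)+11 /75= 33931/23200 = 1.46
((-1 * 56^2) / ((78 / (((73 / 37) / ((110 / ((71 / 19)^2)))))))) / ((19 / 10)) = -577013024/108872907 = -5.30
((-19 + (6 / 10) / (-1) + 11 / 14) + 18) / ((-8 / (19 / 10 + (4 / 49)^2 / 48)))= 2600473/13445600 = 0.19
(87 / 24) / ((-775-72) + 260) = -29/4696 = -0.01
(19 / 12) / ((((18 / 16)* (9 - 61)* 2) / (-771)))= 4883/468 = 10.43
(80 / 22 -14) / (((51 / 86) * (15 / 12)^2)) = -52288/4675 = -11.18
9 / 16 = 0.56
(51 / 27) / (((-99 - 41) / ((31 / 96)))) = -527/120960 = 0.00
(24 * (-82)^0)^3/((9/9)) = 13824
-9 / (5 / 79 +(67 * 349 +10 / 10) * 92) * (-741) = 175617/56651639 = 0.00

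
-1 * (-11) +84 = 95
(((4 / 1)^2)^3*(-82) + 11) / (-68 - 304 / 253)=84972833/17508 = 4853.37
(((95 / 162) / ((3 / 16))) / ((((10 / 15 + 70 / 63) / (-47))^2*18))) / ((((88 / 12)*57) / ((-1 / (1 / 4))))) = -11045/9504 = -1.16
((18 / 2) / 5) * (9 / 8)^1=81/40 = 2.02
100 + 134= 234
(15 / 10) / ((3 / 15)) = 15/2 = 7.50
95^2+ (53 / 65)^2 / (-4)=152519691/16900 = 9024.83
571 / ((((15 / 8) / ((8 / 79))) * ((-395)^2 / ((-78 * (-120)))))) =22803456/12325975 = 1.85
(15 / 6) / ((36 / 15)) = 25/24 = 1.04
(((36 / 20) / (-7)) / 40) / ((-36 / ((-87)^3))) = -658503/5600 = -117.59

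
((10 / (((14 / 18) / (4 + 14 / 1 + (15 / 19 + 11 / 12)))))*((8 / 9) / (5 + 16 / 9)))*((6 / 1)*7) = 1617480/1159 = 1395.58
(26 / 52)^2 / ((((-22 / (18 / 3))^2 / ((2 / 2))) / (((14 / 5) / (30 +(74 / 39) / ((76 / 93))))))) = 2223/1380005 = 0.00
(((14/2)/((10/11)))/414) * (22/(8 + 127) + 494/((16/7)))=17986507/4471200 = 4.02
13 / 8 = 1.62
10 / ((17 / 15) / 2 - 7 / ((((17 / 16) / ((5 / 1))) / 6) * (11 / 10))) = -56100/1004821 = -0.06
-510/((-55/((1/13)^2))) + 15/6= 9499/3718 = 2.55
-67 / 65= -1.03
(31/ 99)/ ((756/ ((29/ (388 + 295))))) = 899/51118452 = 0.00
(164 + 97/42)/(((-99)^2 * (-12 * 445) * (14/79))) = -10033/559533744 = 0.00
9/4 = 2.25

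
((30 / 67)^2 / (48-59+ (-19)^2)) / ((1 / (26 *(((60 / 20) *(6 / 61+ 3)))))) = 37908/273829 = 0.14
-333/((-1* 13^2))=333/169 = 1.97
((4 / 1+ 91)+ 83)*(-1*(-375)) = 66750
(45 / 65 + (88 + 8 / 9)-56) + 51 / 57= 76640/2223 = 34.48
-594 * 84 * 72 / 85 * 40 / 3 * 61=-584381952/17 = -34375408.94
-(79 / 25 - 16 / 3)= 163/75 = 2.17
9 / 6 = 3/2 = 1.50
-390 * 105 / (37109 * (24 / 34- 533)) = 696150/335799341 = 0.00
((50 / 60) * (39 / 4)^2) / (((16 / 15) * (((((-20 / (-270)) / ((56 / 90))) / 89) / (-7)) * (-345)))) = 6633081/5888 = 1126.54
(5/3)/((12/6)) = 5/6 = 0.83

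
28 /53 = 0.53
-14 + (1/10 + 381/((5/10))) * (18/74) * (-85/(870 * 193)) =-14.09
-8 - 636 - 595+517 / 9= -10634/9 = -1181.56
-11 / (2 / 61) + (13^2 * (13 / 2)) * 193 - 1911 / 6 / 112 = 6773509/32 = 211672.16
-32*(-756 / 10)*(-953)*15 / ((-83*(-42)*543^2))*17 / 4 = -388824/2719163 = -0.14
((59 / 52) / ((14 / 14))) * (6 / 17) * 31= 5487/442 = 12.41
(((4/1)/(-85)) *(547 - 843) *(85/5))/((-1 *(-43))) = 1184/215 = 5.51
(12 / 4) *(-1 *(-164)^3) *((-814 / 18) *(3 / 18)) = -897627104/9 = -99736344.89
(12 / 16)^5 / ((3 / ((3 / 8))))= 243/8192 = 0.03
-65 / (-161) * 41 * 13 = 34645/161 = 215.19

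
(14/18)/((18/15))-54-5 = -3151/54 = -58.35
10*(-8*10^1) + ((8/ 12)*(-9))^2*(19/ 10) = -3658/5 = -731.60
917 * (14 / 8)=6419/4 = 1604.75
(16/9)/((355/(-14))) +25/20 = 15079/12780 = 1.18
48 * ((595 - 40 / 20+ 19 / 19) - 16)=27744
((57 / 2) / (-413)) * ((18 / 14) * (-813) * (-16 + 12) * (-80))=66731040/2891 = 23082.34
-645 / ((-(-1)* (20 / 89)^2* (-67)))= 1021809/5360 = 190.64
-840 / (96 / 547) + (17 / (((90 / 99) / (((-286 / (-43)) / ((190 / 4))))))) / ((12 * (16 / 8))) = -586541567/122550 = -4786.14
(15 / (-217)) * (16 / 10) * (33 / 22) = -36/217 = -0.17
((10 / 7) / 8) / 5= 1/28 = 0.04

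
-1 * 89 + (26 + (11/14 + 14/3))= -2417/42 = -57.55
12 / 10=6/5 = 1.20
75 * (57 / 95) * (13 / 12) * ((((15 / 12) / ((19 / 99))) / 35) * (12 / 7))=15.55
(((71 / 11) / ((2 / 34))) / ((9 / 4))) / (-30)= -2414/1485 = -1.63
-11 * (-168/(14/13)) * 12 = 20592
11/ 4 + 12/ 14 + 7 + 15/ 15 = 325/28 = 11.61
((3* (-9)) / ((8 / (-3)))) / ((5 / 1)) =81/40 = 2.02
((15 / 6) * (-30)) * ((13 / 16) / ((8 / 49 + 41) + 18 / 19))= -181545/125456 = -1.45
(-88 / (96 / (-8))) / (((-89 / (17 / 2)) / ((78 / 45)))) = -4862/4005 = -1.21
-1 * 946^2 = -894916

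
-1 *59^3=-205379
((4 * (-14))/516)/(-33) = 14/4257 = 0.00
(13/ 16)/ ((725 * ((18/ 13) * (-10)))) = -169/2088000 = 0.00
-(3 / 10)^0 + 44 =43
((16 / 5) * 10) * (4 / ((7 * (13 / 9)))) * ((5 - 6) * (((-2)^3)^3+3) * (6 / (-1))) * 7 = -3518208/13 = -270631.38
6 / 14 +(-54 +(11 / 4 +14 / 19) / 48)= -1366145/25536 = -53.50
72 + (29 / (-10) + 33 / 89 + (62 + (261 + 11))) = 359089/890 = 403.47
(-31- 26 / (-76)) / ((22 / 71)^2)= -5872765/18392 = -319.31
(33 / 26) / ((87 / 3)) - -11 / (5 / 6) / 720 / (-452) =4470653/102242400 = 0.04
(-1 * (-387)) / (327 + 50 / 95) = 7353/6223 = 1.18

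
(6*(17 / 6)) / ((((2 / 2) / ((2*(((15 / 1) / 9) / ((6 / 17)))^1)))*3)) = 1445/27 = 53.52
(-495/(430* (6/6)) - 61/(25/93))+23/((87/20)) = -41671711/187050 = -222.78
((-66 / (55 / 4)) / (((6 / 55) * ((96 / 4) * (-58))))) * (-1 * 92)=-253/87 = -2.91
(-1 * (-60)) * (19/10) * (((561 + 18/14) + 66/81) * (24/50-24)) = -113237264/75 = -1509830.19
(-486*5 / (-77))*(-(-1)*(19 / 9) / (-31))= -5130/2387 = -2.15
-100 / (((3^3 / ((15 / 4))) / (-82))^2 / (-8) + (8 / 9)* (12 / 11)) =-103.23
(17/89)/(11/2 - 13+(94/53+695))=1802/6502607 = 0.00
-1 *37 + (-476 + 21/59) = -30246/59 = -512.64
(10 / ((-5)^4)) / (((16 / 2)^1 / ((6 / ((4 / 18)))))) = 27/500 = 0.05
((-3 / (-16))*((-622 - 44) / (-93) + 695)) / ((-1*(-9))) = 21767/1488 = 14.63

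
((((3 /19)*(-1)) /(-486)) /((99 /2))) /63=1/9598743 = 0.00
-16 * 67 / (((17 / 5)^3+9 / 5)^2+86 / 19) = -159125000/251462793 = -0.63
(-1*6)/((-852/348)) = 174/71 = 2.45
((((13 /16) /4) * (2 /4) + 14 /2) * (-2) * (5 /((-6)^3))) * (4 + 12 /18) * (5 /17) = 17675/39168 = 0.45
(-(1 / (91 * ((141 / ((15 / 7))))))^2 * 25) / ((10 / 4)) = -250/896343721 = 0.00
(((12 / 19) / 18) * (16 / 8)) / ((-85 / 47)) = -188/4845 = -0.04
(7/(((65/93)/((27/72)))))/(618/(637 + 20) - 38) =-0.10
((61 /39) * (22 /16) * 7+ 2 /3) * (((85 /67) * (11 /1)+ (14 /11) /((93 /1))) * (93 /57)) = 521806435/1456312 = 358.31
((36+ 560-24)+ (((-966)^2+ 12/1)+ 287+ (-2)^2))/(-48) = -934031/48 = -19458.98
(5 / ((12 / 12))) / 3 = 5/3 = 1.67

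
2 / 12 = 1/6 = 0.17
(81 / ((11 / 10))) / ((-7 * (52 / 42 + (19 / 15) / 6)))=-72900/10043 = -7.26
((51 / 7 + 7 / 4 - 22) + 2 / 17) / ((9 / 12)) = -6115/357 = -17.13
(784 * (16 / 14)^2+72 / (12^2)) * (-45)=-92205/2 = -46102.50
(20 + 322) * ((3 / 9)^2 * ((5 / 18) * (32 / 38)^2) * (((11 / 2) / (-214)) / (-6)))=1760/54891 = 0.03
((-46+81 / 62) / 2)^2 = 7678441/15376 = 499.38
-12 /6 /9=-2/9 = -0.22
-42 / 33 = -14/11 = -1.27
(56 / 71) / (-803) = -56/57013 = 0.00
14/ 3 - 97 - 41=-400/3 = -133.33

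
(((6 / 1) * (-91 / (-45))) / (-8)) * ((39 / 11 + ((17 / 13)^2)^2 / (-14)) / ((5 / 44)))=-587023/13182 = -44.53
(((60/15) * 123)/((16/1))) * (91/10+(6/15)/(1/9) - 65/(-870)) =227837/580 = 392.82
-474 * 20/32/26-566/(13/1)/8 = -1751/104 = -16.84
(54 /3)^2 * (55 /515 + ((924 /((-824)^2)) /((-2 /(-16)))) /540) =3671613/106090 = 34.61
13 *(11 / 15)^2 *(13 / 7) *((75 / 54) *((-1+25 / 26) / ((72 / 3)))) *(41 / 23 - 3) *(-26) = -20449/22356 = -0.91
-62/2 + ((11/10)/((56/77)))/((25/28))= -14653/500 = -29.31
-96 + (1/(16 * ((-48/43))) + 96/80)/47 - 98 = -193.98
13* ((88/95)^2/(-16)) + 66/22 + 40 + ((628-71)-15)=5273333/9025 = 584.30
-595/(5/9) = -1071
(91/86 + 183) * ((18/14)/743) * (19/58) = 2706759/25942588 = 0.10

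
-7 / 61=-0.11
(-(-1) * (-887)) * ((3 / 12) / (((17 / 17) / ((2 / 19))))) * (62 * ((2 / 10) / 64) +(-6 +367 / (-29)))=75981307/176320 = 430.93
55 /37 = 1.49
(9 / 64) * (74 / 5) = 333/160 = 2.08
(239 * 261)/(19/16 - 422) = -998064/6733 = -148.23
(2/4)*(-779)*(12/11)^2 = -56088/121 = -463.54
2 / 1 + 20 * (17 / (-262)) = 92/131 = 0.70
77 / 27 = 2.85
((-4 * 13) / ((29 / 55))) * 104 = -297440/29 = -10256.55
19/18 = 1.06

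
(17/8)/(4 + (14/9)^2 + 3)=1377/6104 = 0.23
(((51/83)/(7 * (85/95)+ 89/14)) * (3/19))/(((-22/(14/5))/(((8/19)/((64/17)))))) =-14161/129408620 = 0.00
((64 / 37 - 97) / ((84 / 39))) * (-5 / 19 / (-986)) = -229125/19408424 = -0.01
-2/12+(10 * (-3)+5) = -151/6 = -25.17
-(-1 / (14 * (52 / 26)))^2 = -1/784 = 0.00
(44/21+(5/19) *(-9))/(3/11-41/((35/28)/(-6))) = -5995/4324761 = 0.00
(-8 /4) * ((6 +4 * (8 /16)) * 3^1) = -48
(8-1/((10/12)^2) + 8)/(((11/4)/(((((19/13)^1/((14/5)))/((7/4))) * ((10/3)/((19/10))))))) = 640/231 = 2.77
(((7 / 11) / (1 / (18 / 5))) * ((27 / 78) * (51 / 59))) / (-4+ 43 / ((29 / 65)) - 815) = -838593/884028860 = 0.00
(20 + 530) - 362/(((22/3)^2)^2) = 64405739/117128 = 549.87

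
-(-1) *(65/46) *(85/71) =5525/3266 = 1.69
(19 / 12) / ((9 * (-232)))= -19/25056 = 0.00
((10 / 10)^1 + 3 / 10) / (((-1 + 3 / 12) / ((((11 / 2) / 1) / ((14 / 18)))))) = -429/35 = -12.26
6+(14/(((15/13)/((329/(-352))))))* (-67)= 2021753/2640 = 765.82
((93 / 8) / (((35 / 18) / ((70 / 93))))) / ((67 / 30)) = 135/67 = 2.01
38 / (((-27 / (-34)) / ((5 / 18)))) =3230/243 = 13.29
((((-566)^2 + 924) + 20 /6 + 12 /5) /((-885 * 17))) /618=-2409643/69733575 = -0.03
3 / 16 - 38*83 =-50461/16 = -3153.81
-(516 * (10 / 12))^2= -184900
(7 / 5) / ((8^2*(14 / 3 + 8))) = 21/12160 = 0.00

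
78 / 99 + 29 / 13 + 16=8159/429 = 19.02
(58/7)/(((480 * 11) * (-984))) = -29/18184320 = 0.00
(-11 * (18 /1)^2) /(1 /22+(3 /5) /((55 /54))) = -1960200/349 = -5616.62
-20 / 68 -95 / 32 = -1775/544 = -3.26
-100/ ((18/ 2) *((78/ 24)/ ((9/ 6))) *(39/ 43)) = -8600/1521 = -5.65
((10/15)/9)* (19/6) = 19/81 = 0.23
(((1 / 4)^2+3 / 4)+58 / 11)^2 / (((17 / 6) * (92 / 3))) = 607257/1424896 = 0.43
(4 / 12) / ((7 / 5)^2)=25/147 = 0.17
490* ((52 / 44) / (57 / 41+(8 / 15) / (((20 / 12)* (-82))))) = 133250/319 = 417.71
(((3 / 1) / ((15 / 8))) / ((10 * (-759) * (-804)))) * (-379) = -379/3813975 = 0.00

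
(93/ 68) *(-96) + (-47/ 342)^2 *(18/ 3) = -43473055/331398 = -131.18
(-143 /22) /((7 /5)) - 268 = -3817/14 = -272.64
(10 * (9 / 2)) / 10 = 4.50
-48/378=-8/63 = -0.13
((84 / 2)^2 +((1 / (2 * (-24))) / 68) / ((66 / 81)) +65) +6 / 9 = 131384677/71808 = 1829.67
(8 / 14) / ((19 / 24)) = 96/133 = 0.72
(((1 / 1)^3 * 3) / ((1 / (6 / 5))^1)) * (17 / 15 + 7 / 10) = 33/5 = 6.60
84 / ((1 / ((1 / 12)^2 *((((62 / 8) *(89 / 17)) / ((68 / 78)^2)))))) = 9791691/314432 = 31.14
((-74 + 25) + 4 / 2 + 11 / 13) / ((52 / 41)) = -6150/169 = -36.39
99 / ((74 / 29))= 2871/74 = 38.80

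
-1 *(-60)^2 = -3600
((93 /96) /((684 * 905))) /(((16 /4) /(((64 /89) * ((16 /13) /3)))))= 62/537154605 = 0.00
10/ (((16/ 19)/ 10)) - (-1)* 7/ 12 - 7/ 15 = 1783/15 = 118.87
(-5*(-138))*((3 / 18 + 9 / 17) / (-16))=-8165/272 = -30.02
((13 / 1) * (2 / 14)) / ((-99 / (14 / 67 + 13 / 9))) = -12961/417879 = -0.03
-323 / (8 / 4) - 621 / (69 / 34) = -935/2 = -467.50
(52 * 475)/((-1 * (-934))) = 12350/467 = 26.45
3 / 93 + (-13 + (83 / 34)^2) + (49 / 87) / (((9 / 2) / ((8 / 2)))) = -182605087/28059588 = -6.51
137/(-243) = -137/243 = -0.56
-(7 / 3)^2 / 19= -49/171 = -0.29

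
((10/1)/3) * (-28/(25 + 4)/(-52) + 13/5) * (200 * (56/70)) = 1579520/1131 = 1396.57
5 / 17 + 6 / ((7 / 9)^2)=8507/833 = 10.21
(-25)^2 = 625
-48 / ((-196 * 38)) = 6/931 = 0.01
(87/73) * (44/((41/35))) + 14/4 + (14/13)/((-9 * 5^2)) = 844980871/17509050 = 48.26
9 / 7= 1.29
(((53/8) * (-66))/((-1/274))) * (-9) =-2156517/2 = -1078258.50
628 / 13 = 48.31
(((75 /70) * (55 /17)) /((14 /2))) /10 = 165/3332 = 0.05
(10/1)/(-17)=-10/17 = -0.59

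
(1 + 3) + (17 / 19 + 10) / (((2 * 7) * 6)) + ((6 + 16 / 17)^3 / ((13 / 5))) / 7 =764672353/33978308 = 22.50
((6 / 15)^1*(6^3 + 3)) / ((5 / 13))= 5694/25 = 227.76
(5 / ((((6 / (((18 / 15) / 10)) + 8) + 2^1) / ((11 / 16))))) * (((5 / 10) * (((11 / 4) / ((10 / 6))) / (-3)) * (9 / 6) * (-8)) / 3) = 121/1920 = 0.06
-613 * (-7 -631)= 391094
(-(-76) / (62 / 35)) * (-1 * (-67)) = 89110/31 = 2874.52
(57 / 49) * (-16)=-912/49 = -18.61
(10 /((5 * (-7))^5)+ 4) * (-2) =-84034996/10504375 = -8.00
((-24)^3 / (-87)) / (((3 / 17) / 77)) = 2010624/29 = 69331.86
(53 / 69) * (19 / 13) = 1007/897 = 1.12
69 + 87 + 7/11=1723/11 = 156.64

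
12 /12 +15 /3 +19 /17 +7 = 240/17 = 14.12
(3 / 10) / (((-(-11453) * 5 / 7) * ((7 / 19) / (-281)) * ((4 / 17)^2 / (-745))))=689708037/1832480 = 376.38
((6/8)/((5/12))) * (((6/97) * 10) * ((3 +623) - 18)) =65664/97 = 676.95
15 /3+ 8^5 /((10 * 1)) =16409/5 = 3281.80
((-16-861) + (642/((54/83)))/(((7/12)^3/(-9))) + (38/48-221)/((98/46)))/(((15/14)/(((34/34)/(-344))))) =376383181/3034080 = 124.05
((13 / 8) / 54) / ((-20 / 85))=-221/1728 = -0.13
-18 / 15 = -6/5 = -1.20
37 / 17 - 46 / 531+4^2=163297/9027 = 18.09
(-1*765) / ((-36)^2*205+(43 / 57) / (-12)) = -523260/181725077 = 0.00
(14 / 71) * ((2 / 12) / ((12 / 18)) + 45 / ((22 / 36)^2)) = 409087/17182 = 23.81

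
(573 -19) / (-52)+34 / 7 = -1055/182 = -5.80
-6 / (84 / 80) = -40/7 = -5.71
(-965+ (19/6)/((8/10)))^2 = 531994225/576 = 923601.09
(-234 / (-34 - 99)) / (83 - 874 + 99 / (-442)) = -103428/46512893 = 0.00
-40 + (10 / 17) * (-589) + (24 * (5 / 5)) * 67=20766/17 = 1221.53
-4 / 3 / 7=-4/21 = -0.19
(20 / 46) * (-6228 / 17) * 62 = -3861360/391 = -9875.60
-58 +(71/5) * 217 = 15117/5 = 3023.40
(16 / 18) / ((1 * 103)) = 8/927 = 0.01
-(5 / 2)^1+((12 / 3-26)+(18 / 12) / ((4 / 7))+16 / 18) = -1511/72 = -20.99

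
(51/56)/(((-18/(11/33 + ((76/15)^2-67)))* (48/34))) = 333217/226800 = 1.47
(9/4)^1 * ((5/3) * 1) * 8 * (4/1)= 120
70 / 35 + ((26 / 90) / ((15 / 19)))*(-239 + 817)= 144116/675 = 213.51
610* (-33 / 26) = -10065/13 = -774.23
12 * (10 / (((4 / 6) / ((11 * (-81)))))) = -160380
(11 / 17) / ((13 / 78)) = 66/17 = 3.88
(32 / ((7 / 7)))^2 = 1024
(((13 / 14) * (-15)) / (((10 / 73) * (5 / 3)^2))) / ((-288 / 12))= 1.53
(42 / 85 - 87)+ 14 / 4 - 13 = -16321/170 = -96.01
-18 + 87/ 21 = -97/7 = -13.86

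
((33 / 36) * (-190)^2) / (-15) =-19855/9 = -2206.11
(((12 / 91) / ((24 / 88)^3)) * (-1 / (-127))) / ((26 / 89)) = 236918/1352169 = 0.18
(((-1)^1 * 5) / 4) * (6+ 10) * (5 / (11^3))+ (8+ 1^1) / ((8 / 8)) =11879/1331 = 8.92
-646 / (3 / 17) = -10982/3 = -3660.67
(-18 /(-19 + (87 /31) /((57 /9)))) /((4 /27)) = 143127/21860 = 6.55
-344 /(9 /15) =-1720/3 = -573.33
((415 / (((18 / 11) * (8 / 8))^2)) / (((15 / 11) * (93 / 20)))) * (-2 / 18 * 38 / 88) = -954085/813564 = -1.17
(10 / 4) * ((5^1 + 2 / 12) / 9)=155/108 = 1.44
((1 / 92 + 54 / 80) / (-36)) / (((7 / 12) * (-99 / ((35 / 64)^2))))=22085/223838208 = 0.00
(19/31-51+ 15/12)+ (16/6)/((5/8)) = -83459/1860 = -44.87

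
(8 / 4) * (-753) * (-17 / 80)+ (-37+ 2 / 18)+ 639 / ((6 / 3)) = 216949/360 = 602.64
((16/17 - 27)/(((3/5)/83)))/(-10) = 36769/102 = 360.48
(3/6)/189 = 1/378 = 0.00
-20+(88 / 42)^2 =-6884/441 = -15.61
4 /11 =0.36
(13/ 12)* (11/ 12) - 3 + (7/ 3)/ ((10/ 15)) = 215/144 = 1.49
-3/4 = -0.75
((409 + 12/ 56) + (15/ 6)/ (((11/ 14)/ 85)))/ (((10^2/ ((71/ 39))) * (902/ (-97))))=-720855403/541741200 = -1.33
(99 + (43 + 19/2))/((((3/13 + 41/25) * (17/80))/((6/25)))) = 59085/646 = 91.46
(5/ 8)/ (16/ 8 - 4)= -5/16 = -0.31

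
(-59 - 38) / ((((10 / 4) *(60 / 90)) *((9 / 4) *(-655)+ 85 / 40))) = 2328/58865 = 0.04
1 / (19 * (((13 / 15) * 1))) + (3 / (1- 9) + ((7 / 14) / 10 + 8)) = 76429/9880 = 7.74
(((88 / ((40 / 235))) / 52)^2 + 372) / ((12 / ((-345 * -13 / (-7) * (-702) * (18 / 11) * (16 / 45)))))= 790642917/77 = 10268089.83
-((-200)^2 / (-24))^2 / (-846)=12500000/3807 = 3283.43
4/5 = 0.80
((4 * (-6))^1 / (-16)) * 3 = 9/2 = 4.50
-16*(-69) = 1104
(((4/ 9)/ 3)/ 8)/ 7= 1/378 = 0.00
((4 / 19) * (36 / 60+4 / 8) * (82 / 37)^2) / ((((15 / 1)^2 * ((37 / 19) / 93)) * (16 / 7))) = 4012547/37989750 = 0.11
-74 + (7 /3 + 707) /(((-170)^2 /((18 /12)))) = -534384/7225 = -73.96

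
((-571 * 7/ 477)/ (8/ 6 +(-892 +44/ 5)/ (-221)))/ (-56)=630955/22473696 = 0.03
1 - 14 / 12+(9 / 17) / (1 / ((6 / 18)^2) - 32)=-445/2346 = -0.19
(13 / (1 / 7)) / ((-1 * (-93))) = 91/93 = 0.98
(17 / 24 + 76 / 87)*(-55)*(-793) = 16006705/232 = 68994.42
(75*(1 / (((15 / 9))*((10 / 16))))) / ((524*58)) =9/3799 = 0.00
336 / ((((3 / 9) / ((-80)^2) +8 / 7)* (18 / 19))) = 47667200/153607 = 310.32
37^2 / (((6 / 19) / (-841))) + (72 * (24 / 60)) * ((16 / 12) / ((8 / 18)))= -109373663/30 = -3645788.77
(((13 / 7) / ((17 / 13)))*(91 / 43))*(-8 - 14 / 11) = -13182/473 = -27.87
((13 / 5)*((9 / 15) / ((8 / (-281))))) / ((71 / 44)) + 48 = 49851/3550 = 14.04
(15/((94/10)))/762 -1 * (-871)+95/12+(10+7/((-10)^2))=795956087/895350 = 888.99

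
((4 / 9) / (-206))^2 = 4/859329 = 0.00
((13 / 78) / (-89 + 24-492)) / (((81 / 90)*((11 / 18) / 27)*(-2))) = 45/6127 = 0.01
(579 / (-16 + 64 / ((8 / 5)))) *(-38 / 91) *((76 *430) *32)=-958700480/91 = -10535170.11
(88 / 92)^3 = 10648/12167 = 0.88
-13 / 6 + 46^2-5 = 2108.83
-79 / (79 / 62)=-62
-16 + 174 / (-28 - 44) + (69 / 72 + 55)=901/24 = 37.54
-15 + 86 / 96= -677/48 = -14.10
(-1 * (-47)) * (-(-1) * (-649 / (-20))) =30503/20 = 1525.15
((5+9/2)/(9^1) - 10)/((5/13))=-2093/90 = -23.26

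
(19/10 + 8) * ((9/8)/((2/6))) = 2673/80 = 33.41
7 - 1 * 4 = 3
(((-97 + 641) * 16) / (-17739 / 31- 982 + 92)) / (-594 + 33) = 15872/1495857 = 0.01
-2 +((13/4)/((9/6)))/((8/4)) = -11/12 = -0.92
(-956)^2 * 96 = 87737856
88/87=1.01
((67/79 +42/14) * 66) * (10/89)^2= 2006400/625759 = 3.21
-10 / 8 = -5/4 = -1.25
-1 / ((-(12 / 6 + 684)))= 1/686 = 0.00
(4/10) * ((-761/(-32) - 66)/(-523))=1351/41840 = 0.03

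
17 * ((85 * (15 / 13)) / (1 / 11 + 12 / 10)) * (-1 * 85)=-109783.99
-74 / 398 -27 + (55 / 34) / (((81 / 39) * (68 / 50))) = -165299795/6211188 = -26.61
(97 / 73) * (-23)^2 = 702.92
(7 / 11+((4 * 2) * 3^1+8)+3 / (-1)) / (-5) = -326/55 = -5.93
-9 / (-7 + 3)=9/4 = 2.25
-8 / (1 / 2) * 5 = -80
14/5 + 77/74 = 1421/370 = 3.84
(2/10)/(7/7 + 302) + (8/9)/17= 4091/77265 = 0.05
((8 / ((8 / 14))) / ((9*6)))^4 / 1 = 2401/531441 = 0.00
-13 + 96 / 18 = -23/3 = -7.67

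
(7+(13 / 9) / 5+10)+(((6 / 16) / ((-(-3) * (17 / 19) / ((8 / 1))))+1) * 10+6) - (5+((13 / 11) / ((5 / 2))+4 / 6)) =322513/8415 = 38.33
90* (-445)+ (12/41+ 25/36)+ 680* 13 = -46064503/1476 = -31209.01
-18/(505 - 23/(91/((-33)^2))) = -819/10454 = -0.08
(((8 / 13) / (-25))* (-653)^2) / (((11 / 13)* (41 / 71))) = -242200312/11275 = -21481.18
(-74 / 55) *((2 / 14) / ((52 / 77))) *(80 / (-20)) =74/65 = 1.14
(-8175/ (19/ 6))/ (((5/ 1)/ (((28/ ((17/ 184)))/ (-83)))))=50541120/26809 = 1885.23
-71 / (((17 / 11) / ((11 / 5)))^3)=-125780831/614125 = -204.81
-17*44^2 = -32912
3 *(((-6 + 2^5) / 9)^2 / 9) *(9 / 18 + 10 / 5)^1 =1690/243 = 6.95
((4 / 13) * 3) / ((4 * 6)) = 1/26 = 0.04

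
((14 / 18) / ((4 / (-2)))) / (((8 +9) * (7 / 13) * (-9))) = 13/2754 = 0.00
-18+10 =-8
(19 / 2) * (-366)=-3477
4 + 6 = 10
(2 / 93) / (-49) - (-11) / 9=16703/13671 = 1.22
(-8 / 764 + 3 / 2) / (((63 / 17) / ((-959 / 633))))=-1325201/2176254 = -0.61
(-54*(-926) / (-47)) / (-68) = 12501/799 = 15.65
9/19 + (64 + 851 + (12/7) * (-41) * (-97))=1028514/133 = 7733.19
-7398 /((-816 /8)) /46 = 1233/782 = 1.58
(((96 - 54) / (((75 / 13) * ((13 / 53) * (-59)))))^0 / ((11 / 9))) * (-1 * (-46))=414/11 = 37.64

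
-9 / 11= -0.82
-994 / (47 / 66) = -65604/47 = -1395.83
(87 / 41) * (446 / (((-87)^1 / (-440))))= 196240/41 = 4786.34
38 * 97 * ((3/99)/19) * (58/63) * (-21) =-11252/99 = -113.66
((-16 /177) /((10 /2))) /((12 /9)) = -0.01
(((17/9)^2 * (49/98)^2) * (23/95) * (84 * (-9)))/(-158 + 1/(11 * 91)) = 46575529/45074745 = 1.03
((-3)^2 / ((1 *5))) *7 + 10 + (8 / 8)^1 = 118/5 = 23.60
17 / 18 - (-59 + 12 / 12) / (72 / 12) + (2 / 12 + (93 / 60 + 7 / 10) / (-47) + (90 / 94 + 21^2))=765947/1692 = 452.69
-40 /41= -0.98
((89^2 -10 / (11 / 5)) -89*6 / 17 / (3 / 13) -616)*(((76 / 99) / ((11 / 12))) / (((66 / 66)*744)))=5656642/701437 = 8.06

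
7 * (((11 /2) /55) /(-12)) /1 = -7/120 = -0.06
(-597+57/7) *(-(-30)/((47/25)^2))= -77287500/15463 = -4998.22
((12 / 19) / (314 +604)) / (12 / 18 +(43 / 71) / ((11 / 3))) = 1562/1888581 = 0.00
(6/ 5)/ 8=3/20 = 0.15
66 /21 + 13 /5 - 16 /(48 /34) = -587/105 = -5.59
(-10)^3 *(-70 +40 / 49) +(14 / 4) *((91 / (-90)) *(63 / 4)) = 270981509/3920 = 69127.94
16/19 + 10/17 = 462/323 = 1.43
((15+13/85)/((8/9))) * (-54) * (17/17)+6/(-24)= -313069/340 = -920.79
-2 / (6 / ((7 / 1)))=-7/3 = -2.33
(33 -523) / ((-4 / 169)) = 41405/2 = 20702.50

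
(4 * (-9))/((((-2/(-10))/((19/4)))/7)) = -5985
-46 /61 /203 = -46/12383 = 0.00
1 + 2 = 3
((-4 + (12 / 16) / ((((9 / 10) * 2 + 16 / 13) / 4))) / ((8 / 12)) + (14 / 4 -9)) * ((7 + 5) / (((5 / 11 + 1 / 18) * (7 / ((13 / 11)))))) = -5540184/139279 = -39.78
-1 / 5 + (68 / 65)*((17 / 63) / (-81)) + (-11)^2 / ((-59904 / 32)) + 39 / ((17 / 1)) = 2.03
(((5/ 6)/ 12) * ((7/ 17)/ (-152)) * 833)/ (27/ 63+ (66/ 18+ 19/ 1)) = -2401/353856 = -0.01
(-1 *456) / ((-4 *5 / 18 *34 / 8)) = 8208/85 = 96.56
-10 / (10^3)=-0.01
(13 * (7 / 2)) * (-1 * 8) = -364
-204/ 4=-51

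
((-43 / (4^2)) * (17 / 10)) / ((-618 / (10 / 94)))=731/929472 = 0.00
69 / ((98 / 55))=3795/98 = 38.72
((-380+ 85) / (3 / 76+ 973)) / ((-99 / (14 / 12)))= 78470/21963447 = 0.00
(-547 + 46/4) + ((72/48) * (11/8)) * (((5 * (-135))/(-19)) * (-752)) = -2114199/38 = -55636.82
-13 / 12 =-1.08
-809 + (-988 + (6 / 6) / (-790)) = -1419631/790 = -1797.00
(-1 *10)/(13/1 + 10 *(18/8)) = -20/71 = -0.28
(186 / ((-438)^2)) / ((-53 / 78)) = -403/282437 = 0.00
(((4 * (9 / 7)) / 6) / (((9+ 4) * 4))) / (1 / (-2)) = -0.03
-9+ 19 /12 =-89/12 = -7.42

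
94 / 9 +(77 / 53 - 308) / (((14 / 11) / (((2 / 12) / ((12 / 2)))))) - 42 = -38.25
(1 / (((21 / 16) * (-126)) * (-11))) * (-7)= -8/2079 = 0.00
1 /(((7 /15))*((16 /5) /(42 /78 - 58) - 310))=-56025/8106406 = -0.01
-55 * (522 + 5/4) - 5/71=-8173185/284 = -28778.82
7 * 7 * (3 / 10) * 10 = 147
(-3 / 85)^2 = 9/7225 = 0.00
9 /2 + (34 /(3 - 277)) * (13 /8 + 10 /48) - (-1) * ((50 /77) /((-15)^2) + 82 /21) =776632/94941 = 8.18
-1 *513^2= -263169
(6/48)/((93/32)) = 0.04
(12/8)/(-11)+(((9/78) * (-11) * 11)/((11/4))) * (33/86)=-25635/12298 = -2.08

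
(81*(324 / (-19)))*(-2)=52488/19 = 2762.53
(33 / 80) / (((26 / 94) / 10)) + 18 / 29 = 15.53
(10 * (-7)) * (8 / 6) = -280/3 = -93.33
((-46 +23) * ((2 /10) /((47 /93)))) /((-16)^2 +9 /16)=-34224/964675 = -0.04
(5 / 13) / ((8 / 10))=25/52 = 0.48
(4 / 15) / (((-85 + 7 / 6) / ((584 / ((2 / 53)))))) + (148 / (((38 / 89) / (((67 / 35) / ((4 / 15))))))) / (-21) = -785417461/4682930 = -167.72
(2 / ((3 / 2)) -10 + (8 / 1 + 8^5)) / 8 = 4095.92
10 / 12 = 5/6 = 0.83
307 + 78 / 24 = 1241/4 = 310.25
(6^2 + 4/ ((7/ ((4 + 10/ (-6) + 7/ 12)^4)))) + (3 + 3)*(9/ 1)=680935/5184 = 131.35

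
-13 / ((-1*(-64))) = -13/64 = -0.20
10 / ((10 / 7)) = 7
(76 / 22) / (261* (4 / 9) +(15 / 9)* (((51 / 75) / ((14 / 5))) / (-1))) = 1596/53405 = 0.03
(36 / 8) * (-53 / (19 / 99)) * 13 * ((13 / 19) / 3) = -2660229/722 = -3684.53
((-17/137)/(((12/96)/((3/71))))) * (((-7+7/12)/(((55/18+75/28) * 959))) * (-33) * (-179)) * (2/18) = 3638712/113270915 = 0.03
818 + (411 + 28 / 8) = 2465/2 = 1232.50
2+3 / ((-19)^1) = 35/19 = 1.84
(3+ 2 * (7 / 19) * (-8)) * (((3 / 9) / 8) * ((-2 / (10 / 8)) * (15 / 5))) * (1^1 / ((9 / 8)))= 88/171 = 0.51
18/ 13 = 1.38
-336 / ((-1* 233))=336/233 = 1.44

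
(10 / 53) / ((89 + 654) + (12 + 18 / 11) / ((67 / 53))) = 7370/29443673 = 0.00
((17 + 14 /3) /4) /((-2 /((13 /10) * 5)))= -17.60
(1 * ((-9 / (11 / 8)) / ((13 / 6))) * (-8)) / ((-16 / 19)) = -4104/143 = -28.70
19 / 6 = 3.17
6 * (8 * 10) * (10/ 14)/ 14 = 1200/49 = 24.49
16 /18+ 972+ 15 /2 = 17647/18 = 980.39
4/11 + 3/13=85/143 = 0.59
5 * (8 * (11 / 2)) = 220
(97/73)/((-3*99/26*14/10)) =-12610/151767 = -0.08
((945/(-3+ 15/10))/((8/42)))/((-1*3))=2205/2 = 1102.50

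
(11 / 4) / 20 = 11/80 = 0.14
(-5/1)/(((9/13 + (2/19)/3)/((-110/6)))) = 6175/49 = 126.02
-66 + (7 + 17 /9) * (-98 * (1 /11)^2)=-79714/1089 = -73.20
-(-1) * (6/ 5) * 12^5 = 1492992/5 = 298598.40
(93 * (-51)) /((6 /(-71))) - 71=112109/2 = 56054.50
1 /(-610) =-1/610 = 0.00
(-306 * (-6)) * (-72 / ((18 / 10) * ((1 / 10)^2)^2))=-734400000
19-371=-352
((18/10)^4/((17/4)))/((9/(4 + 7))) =3.02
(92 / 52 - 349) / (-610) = 37/65 = 0.57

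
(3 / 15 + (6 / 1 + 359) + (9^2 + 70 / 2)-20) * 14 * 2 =64568/5 = 12913.60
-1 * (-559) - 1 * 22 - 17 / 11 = 5890/11 = 535.45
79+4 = 83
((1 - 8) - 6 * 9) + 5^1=-56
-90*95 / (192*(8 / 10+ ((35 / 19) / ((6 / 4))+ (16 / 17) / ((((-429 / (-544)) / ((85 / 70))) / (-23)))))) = 406531125/285777344 = 1.42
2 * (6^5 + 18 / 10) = 77778/5 = 15555.60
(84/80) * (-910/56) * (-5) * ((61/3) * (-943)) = -26172965/16 = -1635810.31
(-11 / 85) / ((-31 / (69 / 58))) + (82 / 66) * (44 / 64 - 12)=-566875339/40347120 = -14.05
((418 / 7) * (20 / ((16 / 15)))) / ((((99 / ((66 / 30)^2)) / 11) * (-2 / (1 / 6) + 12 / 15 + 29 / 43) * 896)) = -0.06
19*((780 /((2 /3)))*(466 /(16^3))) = 2589795/1024 = 2529.10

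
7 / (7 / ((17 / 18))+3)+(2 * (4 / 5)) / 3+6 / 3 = 2837/885 = 3.21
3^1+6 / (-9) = 7/3 = 2.33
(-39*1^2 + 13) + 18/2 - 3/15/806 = -68511/4030 = -17.00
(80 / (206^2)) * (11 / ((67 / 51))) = 0.02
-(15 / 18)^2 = -25/36 = -0.69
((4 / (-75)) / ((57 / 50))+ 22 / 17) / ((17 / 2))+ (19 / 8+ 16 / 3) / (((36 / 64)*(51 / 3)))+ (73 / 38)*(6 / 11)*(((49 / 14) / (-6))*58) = -112524805/3261654 = -34.50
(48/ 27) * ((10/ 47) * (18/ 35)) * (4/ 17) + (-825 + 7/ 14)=-9222345/11186 = -824.45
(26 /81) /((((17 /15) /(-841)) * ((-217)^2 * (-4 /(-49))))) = -54665/882198 = -0.06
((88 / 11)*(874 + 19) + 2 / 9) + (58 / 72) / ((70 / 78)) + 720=9910051/1260 = 7865.12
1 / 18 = 0.06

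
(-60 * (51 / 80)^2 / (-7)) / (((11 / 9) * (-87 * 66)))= -7803/15720320 = 0.00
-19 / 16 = -1.19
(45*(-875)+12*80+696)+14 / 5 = -188581/5 = -37716.20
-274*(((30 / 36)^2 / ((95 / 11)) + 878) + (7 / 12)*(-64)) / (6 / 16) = -315138908/513 = -614305.86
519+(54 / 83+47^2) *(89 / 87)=20070388/7221 = 2779.45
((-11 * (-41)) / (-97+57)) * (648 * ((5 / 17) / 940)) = -36531/15980 = -2.29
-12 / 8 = -3/2 = -1.50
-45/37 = -1.22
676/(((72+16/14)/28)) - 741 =-15431/32 = -482.22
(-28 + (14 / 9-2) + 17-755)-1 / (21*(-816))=-13133791/17136 = -766.44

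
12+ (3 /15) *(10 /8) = 49/4 = 12.25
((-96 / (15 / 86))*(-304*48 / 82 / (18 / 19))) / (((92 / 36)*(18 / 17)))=540448768/14145 = 38207.76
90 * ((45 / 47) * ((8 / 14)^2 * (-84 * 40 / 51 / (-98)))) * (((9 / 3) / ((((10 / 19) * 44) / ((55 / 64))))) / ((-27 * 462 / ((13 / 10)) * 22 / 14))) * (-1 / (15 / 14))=1235/9474542 = 0.00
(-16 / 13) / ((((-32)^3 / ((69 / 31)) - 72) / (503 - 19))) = 66792/1658761 = 0.04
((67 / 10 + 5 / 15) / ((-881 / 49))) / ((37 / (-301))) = 3112039/977910 = 3.18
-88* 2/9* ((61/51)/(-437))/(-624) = -671/7822737 = 0.00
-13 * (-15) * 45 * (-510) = -4475250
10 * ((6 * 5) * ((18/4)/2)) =675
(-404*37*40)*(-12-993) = 600909600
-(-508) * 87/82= 22098/41 = 538.98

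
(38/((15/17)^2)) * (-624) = -2284256/75 = -30456.75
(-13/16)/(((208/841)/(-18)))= 7569/128 = 59.13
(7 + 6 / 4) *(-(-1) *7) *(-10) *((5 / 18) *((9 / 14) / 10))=-85/8 = -10.62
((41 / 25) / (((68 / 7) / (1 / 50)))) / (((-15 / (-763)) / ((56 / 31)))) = 0.31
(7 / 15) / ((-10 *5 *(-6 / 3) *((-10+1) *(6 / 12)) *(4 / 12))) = -7/2250 = 0.00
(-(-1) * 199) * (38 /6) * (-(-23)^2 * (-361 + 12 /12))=240017880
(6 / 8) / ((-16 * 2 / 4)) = -3/32 = -0.09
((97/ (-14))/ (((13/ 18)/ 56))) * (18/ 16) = -7857/13 = -604.38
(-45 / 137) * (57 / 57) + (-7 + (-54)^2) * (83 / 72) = 33074999/9864 = 3353.10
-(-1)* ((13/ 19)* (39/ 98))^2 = 257049/3467044 = 0.07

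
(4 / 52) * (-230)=-230/13 = -17.69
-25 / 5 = -5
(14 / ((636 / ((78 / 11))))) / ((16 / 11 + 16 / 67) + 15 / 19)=115843/1842651 = 0.06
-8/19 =-0.42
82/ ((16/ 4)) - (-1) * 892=1825/2 = 912.50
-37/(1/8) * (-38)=11248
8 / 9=0.89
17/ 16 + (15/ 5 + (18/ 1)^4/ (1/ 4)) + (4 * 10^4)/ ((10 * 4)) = 6734529/16 = 420908.06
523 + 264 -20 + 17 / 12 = 9221/12 = 768.42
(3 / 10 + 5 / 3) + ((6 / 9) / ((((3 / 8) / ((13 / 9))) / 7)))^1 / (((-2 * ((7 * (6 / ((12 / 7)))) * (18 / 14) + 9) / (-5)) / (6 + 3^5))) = 6085411/21870 = 278.25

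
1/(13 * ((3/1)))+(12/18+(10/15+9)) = 404/39 = 10.36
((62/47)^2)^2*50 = 738816800/4879681 = 151.41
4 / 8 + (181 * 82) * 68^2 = 137258817/2 = 68629408.50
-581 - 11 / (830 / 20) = -48245/83 = -581.27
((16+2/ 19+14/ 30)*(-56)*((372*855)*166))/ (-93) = 526860096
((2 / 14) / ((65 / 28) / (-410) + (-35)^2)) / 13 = 328/36563631 = 0.00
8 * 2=16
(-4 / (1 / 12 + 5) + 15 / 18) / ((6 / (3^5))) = 1.88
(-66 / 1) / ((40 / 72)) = -594/5 = -118.80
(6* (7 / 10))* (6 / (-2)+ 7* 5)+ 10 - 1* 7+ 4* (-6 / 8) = 672/5 = 134.40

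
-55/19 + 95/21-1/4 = 2201/1596 = 1.38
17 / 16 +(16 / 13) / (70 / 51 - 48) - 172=-42281423/247312 = -170.96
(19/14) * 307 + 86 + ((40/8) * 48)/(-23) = 158491/322 = 492.21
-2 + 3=1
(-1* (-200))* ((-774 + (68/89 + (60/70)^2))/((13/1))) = -673775600/56693 = -11884.63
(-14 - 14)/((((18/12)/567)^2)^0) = -28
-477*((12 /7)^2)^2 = -9891072/2401 = -4119.56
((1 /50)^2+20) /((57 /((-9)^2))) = 28.42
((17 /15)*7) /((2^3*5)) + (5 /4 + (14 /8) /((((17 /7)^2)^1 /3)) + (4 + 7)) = 2312891/173400 = 13.34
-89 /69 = -1.29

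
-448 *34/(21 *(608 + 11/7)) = -896/753 = -1.19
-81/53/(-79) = 81/4187 = 0.02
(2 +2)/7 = 4/7 = 0.57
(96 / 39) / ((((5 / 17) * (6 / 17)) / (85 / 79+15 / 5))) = 1488928/15405 = 96.65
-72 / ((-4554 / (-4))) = -16/253 = -0.06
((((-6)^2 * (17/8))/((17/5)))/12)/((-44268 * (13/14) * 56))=-5/6138496 = 0.00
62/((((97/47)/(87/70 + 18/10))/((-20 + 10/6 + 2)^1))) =-724129/485 = -1493.05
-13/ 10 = -1.30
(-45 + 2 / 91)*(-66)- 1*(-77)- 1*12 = 276053/91 = 3033.55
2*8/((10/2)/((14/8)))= 5.60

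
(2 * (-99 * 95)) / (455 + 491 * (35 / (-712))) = -2678544/61355 = -43.66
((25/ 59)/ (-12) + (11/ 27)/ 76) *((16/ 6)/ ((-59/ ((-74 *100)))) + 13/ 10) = -56708827/5639220 = -10.06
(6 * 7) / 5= 42/5 = 8.40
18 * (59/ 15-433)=-38616/5 = -7723.20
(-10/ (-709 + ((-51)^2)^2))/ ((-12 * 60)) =1/487043424 = 0.00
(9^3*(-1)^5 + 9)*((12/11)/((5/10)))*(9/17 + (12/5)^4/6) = -222486912/23375 = -9518.16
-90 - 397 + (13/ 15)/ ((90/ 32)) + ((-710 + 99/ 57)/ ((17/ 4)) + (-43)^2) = 260683334/218025 = 1195.66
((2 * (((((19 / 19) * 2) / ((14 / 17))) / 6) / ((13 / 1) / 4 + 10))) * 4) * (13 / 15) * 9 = 3536/1855 = 1.91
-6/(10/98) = -294/5 = -58.80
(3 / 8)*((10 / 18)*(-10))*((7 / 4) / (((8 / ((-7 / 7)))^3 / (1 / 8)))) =175/196608 = 0.00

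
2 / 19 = 0.11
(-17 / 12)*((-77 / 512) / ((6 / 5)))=6545/36864 = 0.18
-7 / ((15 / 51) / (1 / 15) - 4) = -17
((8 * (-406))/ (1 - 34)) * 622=2020256/33 = 61219.88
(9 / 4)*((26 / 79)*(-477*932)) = -26006994/79 = -329202.46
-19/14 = -1.36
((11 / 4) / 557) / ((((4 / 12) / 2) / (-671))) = -22143/1114 = -19.88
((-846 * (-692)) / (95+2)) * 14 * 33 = 270469584/97 = 2788346.23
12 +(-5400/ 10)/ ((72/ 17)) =-231/2 = -115.50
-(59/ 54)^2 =-3481/2916 = -1.19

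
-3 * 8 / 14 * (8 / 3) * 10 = -320/7 = -45.71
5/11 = 0.45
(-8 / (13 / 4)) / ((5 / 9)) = -288/65 = -4.43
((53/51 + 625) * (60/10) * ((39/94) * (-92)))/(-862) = 57278832/344369 = 166.33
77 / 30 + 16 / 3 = 79/10 = 7.90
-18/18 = -1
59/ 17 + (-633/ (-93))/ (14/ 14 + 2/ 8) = 8.92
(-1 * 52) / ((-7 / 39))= 2028/7 = 289.71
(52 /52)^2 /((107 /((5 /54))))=5/5778 = 0.00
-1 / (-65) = 1/65 = 0.02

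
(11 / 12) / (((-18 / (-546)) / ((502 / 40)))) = 251251/720 = 348.96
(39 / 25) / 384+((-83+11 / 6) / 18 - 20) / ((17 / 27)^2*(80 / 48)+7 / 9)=-85742351/5033600 = -17.03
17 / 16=1.06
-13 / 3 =-4.33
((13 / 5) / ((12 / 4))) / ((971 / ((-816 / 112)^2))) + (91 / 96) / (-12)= -8664253/274055040 = -0.03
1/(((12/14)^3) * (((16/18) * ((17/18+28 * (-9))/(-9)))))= 9261/144608 = 0.06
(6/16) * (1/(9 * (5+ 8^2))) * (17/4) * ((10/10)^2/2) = 17/13248 = 0.00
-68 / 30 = -34/15 = -2.27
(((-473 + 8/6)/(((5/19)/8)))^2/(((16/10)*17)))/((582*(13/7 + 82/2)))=202384903/667845 = 303.04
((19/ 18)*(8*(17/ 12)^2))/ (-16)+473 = 471.94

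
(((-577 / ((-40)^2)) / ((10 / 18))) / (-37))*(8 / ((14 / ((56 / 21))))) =1731/64750 = 0.03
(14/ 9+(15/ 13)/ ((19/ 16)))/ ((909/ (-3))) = -5618/673569 = -0.01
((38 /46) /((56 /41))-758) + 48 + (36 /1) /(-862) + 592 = -117.44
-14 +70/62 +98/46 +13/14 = -9.81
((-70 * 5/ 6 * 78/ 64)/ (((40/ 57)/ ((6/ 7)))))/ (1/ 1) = -11115/128 = -86.84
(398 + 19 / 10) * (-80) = -31992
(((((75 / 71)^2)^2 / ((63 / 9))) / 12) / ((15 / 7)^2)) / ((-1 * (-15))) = 21875/101646724 = 0.00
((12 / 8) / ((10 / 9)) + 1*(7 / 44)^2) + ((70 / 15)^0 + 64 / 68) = 545761/164560 = 3.32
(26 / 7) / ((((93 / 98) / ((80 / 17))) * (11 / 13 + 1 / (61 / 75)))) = 11546080/1301163 = 8.87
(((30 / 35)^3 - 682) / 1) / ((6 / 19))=-2220245/1029 = -2157.67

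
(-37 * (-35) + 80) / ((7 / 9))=12375/7 = 1767.86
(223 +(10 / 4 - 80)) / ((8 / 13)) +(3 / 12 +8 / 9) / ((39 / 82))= 1341281/5616 = 238.83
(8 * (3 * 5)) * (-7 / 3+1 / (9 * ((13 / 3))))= -3600/13 = -276.92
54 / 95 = 0.57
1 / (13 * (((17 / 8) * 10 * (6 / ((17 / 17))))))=2/3315 = 0.00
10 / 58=0.17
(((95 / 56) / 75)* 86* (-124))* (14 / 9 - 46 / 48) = -1089061/7560 = -144.06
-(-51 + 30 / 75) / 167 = 253/835 = 0.30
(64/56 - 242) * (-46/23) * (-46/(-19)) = 155112/133 = 1166.26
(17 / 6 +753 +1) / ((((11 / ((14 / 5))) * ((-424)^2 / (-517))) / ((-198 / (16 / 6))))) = 147904911/3595520 = 41.14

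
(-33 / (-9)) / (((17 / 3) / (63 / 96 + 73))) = 25927/544 = 47.66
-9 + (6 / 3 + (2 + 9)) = 4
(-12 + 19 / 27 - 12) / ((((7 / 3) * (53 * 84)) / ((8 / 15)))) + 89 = 93607607/1051785 = 89.00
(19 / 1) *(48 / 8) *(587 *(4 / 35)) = 267672/35 = 7647.77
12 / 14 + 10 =76/7 = 10.86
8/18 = 4/9 = 0.44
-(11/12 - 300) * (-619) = -2221591/12 = -185132.58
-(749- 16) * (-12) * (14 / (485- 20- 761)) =-15393/37 = -416.03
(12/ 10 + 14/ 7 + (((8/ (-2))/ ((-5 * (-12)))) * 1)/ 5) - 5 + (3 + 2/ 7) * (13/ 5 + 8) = 17333/525 = 33.02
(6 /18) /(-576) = -1/1728 = 0.00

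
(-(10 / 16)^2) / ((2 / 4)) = -25/32 = -0.78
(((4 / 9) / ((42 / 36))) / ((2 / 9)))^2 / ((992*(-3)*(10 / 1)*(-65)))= 3/1974700 = 0.00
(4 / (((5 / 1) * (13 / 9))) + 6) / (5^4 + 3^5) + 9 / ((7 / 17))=616803/28210 = 21.86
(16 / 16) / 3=1/3 = 0.33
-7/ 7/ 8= -0.12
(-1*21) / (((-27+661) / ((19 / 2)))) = -0.31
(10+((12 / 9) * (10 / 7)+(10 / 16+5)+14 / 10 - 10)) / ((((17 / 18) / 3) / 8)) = 135018/595 = 226.92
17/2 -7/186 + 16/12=9.80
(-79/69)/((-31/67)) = 5293/2139 = 2.47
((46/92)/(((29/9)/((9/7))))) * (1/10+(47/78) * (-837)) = -1327428/13195 = -100.60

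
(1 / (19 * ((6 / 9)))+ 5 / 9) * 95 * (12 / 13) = 2170/39 = 55.64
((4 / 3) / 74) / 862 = 1/47841 = 0.00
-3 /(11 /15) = -45/11 = -4.09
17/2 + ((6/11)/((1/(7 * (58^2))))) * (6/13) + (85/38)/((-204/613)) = 386679941/65208 = 5929.95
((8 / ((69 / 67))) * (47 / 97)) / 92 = 6298/153939 = 0.04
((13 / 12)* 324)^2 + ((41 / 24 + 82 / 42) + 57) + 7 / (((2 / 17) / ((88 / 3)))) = 125006.99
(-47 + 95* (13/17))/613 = 436/10421 = 0.04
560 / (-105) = -16/3 = -5.33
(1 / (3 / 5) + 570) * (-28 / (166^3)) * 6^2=-72030/571787 = -0.13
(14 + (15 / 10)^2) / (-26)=-5/8 = -0.62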